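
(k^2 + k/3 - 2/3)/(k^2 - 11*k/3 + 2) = (k + 1)/(k - 3)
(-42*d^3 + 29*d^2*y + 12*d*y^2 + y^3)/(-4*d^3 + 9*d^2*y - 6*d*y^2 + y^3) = (42*d^2 + 13*d*y + y^2)/(4*d^2 - 5*d*y + y^2)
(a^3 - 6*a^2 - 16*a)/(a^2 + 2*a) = a - 8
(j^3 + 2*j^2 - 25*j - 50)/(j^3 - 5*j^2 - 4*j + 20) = (j + 5)/(j - 2)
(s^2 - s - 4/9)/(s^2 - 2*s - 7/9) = (3*s - 4)/(3*s - 7)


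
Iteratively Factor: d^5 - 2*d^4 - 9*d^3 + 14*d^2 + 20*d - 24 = (d - 1)*(d^4 - d^3 - 10*d^2 + 4*d + 24) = (d - 1)*(d + 2)*(d^3 - 3*d^2 - 4*d + 12) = (d - 1)*(d + 2)^2*(d^2 - 5*d + 6) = (d - 3)*(d - 1)*(d + 2)^2*(d - 2)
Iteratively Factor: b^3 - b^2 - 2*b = (b)*(b^2 - b - 2) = b*(b - 2)*(b + 1)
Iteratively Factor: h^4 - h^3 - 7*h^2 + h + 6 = (h + 1)*(h^3 - 2*h^2 - 5*h + 6) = (h - 1)*(h + 1)*(h^2 - h - 6) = (h - 3)*(h - 1)*(h + 1)*(h + 2)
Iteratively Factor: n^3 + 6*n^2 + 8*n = (n + 2)*(n^2 + 4*n) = n*(n + 2)*(n + 4)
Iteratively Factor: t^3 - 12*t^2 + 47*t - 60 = (t - 3)*(t^2 - 9*t + 20) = (t - 5)*(t - 3)*(t - 4)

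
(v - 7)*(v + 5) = v^2 - 2*v - 35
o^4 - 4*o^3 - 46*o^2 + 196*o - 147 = (o - 7)*(o - 3)*(o - 1)*(o + 7)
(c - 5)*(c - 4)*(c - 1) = c^3 - 10*c^2 + 29*c - 20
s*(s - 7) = s^2 - 7*s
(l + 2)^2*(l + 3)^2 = l^4 + 10*l^3 + 37*l^2 + 60*l + 36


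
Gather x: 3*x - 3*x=0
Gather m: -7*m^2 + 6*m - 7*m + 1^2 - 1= -7*m^2 - m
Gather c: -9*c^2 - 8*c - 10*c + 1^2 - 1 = -9*c^2 - 18*c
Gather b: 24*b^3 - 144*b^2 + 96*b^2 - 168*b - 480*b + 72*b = 24*b^3 - 48*b^2 - 576*b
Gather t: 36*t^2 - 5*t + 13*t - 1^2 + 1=36*t^2 + 8*t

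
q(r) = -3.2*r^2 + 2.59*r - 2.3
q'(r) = 2.59 - 6.4*r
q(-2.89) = -36.51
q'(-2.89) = 21.09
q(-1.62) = -14.89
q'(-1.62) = 12.96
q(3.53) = -33.03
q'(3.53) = -20.00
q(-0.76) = -6.12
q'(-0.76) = 7.45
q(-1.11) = -9.12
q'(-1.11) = 9.69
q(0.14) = -2.00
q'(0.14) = 1.69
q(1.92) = -9.12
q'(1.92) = -9.70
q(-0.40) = -3.85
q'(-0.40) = 5.15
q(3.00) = -23.33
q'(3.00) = -16.61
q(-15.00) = -761.15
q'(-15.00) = 98.59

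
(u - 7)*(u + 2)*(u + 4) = u^3 - u^2 - 34*u - 56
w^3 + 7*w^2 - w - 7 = (w - 1)*(w + 1)*(w + 7)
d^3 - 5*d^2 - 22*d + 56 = (d - 7)*(d - 2)*(d + 4)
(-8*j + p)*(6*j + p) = -48*j^2 - 2*j*p + p^2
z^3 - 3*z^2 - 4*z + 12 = (z - 3)*(z - 2)*(z + 2)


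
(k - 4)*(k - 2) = k^2 - 6*k + 8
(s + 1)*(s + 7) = s^2 + 8*s + 7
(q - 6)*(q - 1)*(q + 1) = q^3 - 6*q^2 - q + 6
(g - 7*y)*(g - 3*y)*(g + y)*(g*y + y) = g^4*y - 9*g^3*y^2 + g^3*y + 11*g^2*y^3 - 9*g^2*y^2 + 21*g*y^4 + 11*g*y^3 + 21*y^4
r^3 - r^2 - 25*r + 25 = (r - 5)*(r - 1)*(r + 5)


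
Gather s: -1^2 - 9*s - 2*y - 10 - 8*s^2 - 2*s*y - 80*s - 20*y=-8*s^2 + s*(-2*y - 89) - 22*y - 11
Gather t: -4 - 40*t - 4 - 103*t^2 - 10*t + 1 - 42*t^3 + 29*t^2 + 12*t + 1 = -42*t^3 - 74*t^2 - 38*t - 6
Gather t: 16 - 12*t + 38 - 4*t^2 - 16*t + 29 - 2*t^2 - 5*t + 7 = -6*t^2 - 33*t + 90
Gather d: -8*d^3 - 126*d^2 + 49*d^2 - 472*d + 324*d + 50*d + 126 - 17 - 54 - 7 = -8*d^3 - 77*d^2 - 98*d + 48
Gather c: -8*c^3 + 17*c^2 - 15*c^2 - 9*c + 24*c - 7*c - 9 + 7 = -8*c^3 + 2*c^2 + 8*c - 2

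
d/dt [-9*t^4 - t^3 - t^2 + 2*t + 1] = -36*t^3 - 3*t^2 - 2*t + 2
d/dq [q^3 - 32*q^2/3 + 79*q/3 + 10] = 3*q^2 - 64*q/3 + 79/3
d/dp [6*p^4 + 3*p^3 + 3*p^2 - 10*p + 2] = 24*p^3 + 9*p^2 + 6*p - 10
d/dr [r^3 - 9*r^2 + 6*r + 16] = 3*r^2 - 18*r + 6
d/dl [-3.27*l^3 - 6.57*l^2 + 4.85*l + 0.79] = -9.81*l^2 - 13.14*l + 4.85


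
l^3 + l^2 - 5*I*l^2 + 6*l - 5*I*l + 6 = (l + 1)*(l - 6*I)*(l + I)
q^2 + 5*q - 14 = (q - 2)*(q + 7)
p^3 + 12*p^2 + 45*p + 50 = (p + 2)*(p + 5)^2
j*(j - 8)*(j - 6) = j^3 - 14*j^2 + 48*j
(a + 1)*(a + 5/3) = a^2 + 8*a/3 + 5/3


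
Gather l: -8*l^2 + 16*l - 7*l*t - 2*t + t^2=-8*l^2 + l*(16 - 7*t) + t^2 - 2*t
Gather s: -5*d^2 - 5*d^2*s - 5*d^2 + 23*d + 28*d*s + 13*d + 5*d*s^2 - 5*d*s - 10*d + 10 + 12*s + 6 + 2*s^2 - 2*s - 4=-10*d^2 + 26*d + s^2*(5*d + 2) + s*(-5*d^2 + 23*d + 10) + 12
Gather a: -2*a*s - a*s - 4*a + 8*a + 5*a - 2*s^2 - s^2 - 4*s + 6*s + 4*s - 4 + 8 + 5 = a*(9 - 3*s) - 3*s^2 + 6*s + 9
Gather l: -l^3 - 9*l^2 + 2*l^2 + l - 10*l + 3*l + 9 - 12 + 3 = -l^3 - 7*l^2 - 6*l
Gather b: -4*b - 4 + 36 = 32 - 4*b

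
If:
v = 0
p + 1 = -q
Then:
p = -q - 1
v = 0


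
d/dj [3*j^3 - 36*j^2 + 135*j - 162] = 9*j^2 - 72*j + 135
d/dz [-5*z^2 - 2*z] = -10*z - 2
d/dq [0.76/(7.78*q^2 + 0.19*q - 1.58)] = (-11.8256*q - 0.1444)/(7.78*q^2 + 0.19*q - 1.58)^2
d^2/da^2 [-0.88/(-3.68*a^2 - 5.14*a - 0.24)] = (-23.834624*a^2 - 33.290752*a + 0.88*(7.36*a + 5.14)*(14.72*a + 10.28) - 1.554432)/(3.68*a^2 + 5.14*a + 0.24)^3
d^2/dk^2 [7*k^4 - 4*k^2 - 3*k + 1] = 84*k^2 - 8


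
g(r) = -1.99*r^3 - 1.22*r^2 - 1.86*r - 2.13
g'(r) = -5.97*r^2 - 2.44*r - 1.86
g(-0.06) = -2.02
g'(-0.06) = -1.74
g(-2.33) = 20.75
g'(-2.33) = -28.59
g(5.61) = -402.31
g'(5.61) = -203.44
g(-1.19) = 1.71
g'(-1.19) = -7.41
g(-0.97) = 0.34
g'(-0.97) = -5.11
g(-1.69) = 7.13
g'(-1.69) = -14.79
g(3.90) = -145.99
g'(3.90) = -102.18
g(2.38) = -40.30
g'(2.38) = -41.48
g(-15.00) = 6467.52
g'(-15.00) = -1308.51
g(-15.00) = 6467.52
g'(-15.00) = -1308.51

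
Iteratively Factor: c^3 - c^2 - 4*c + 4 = (c - 2)*(c^2 + c - 2) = (c - 2)*(c + 2)*(c - 1)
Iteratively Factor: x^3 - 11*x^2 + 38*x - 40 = (x - 4)*(x^2 - 7*x + 10) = (x - 5)*(x - 4)*(x - 2)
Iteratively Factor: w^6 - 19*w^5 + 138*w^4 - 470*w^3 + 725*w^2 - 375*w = (w)*(w^5 - 19*w^4 + 138*w^3 - 470*w^2 + 725*w - 375) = w*(w - 5)*(w^4 - 14*w^3 + 68*w^2 - 130*w + 75) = w*(w - 5)*(w - 1)*(w^3 - 13*w^2 + 55*w - 75) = w*(w - 5)^2*(w - 1)*(w^2 - 8*w + 15) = w*(w - 5)^3*(w - 1)*(w - 3)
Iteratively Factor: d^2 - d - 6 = (d + 2)*(d - 3)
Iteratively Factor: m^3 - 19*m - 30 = (m + 2)*(m^2 - 2*m - 15) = (m - 5)*(m + 2)*(m + 3)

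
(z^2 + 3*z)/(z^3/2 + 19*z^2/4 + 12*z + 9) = 4*z*(z + 3)/(2*z^3 + 19*z^2 + 48*z + 36)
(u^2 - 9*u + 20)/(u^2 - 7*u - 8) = (-u^2 + 9*u - 20)/(-u^2 + 7*u + 8)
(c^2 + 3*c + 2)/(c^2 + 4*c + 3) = (c + 2)/(c + 3)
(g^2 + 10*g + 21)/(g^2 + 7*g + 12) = (g + 7)/(g + 4)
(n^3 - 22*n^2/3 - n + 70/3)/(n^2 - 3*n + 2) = (3*n^2 - 16*n - 35)/(3*(n - 1))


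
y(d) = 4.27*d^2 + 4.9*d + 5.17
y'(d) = 8.54*d + 4.9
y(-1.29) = 5.95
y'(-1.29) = -6.12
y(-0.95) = 4.37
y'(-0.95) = -3.21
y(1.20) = 17.20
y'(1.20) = 15.15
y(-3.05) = 29.95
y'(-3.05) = -21.15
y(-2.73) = 23.62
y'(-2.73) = -18.41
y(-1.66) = 8.80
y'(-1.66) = -9.28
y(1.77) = 27.22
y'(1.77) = 20.02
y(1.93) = 30.53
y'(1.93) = 21.38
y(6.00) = 188.29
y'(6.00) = 56.14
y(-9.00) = 306.94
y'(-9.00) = -71.96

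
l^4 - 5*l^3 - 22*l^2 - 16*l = l*(l - 8)*(l + 1)*(l + 2)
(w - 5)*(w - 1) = w^2 - 6*w + 5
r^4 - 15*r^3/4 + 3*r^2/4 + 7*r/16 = r*(r - 7/2)*(r - 1/2)*(r + 1/4)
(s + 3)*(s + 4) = s^2 + 7*s + 12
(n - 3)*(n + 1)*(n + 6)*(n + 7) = n^4 + 11*n^3 + 13*n^2 - 123*n - 126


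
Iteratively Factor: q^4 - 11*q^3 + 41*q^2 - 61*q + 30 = (q - 3)*(q^3 - 8*q^2 + 17*q - 10) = (q - 5)*(q - 3)*(q^2 - 3*q + 2) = (q - 5)*(q - 3)*(q - 1)*(q - 2)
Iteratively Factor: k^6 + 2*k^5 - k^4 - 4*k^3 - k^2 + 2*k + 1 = (k - 1)*(k^5 + 3*k^4 + 2*k^3 - 2*k^2 - 3*k - 1) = (k - 1)*(k + 1)*(k^4 + 2*k^3 - 2*k - 1) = (k - 1)*(k + 1)^2*(k^3 + k^2 - k - 1) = (k - 1)*(k + 1)^3*(k^2 - 1) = (k - 1)^2*(k + 1)^3*(k + 1)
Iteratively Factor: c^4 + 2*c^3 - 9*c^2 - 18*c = (c + 2)*(c^3 - 9*c) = (c - 3)*(c + 2)*(c^2 + 3*c) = c*(c - 3)*(c + 2)*(c + 3)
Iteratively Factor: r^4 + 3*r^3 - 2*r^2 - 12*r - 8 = (r - 2)*(r^3 + 5*r^2 + 8*r + 4) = (r - 2)*(r + 2)*(r^2 + 3*r + 2) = (r - 2)*(r + 2)^2*(r + 1)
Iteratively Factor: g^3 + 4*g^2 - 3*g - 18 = (g + 3)*(g^2 + g - 6) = (g + 3)^2*(g - 2)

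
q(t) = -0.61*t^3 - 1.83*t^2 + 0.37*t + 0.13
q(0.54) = -0.30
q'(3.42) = -33.55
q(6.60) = -252.52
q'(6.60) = -103.50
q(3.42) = -44.41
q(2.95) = -30.36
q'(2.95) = -26.35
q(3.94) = -64.13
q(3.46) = -45.77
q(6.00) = -195.29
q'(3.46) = -34.20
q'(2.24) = -17.01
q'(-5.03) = -27.52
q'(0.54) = -2.14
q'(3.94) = -42.46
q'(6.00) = -87.47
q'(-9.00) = -114.92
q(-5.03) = 29.60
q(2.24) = -15.08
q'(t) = -1.83*t^2 - 3.66*t + 0.37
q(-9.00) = 293.26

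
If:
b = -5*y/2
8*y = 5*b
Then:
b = 0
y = 0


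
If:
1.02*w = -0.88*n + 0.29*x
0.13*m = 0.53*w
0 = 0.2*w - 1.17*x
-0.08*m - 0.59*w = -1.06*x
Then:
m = 0.00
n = 0.00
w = 0.00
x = 0.00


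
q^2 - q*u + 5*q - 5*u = (q + 5)*(q - u)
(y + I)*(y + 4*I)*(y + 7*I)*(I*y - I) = I*y^4 - 12*y^3 - I*y^3 + 12*y^2 - 39*I*y^2 + 28*y + 39*I*y - 28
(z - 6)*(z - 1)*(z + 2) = z^3 - 5*z^2 - 8*z + 12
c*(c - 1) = c^2 - c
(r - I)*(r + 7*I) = r^2 + 6*I*r + 7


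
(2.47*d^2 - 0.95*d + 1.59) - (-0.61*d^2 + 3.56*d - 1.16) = 3.08*d^2 - 4.51*d + 2.75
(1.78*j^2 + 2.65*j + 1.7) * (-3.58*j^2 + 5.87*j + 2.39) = -6.3724*j^4 + 0.961600000000001*j^3 + 13.7237*j^2 + 16.3125*j + 4.063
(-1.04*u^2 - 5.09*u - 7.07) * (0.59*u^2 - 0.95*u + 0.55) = -0.6136*u^4 - 2.0151*u^3 + 0.0922000000000001*u^2 + 3.917*u - 3.8885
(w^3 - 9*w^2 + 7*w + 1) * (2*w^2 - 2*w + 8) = 2*w^5 - 20*w^4 + 40*w^3 - 84*w^2 + 54*w + 8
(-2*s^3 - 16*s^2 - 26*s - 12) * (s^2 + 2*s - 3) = -2*s^5 - 20*s^4 - 52*s^3 - 16*s^2 + 54*s + 36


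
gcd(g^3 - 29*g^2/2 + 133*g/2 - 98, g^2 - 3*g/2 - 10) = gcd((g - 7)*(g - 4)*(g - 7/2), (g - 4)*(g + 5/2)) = g - 4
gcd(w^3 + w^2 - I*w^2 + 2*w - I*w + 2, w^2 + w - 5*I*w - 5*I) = w + 1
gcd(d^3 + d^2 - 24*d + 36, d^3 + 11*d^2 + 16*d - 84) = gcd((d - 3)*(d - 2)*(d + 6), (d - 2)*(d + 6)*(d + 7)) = d^2 + 4*d - 12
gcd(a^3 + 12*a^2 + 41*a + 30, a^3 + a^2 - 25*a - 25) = a^2 + 6*a + 5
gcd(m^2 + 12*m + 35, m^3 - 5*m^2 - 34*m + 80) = m + 5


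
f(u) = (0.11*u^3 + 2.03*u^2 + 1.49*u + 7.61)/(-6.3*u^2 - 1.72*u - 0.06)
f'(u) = (12.6*u + 1.72)*(0.11*u^3 + 2.03*u^2 + 1.49*u + 7.61)/(-6.3*u^2 - 1.72*u - 0.06)^2 + (0.33*u^2 + 4.06*u + 1.49)/(-6.3*u^2 - 1.72*u - 0.06)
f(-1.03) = -1.63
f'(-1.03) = -3.22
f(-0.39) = -21.10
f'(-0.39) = -193.86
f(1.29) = -1.03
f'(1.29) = 0.88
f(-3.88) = -0.29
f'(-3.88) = -0.05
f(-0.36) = -28.50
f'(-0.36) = -312.18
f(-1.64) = -0.71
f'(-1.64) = -0.65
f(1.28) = -1.04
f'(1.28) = 0.90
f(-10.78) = -0.13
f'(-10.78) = -0.02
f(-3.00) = -0.36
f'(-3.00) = -0.10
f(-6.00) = -0.22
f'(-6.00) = -0.02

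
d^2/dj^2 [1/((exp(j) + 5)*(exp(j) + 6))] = (4*exp(3*j) + 33*exp(2*j) + exp(j) - 330)*exp(j)/(exp(6*j) + 33*exp(5*j) + 453*exp(4*j) + 3311*exp(3*j) + 13590*exp(2*j) + 29700*exp(j) + 27000)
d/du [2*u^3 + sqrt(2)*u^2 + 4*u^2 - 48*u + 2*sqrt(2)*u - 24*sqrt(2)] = 6*u^2 + 2*sqrt(2)*u + 8*u - 48 + 2*sqrt(2)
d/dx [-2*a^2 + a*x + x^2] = a + 2*x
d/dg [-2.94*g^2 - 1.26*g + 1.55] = -5.88*g - 1.26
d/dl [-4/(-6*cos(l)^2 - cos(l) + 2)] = 4*(12*cos(l) + 1)*sin(l)/(6*cos(l)^2 + cos(l) - 2)^2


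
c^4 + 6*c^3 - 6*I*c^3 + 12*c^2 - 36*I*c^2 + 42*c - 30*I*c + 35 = (c + 1)*(c + 5)*(c - 7*I)*(c + I)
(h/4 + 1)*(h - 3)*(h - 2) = h^3/4 - h^2/4 - 7*h/2 + 6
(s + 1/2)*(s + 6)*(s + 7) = s^3 + 27*s^2/2 + 97*s/2 + 21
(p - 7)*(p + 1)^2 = p^3 - 5*p^2 - 13*p - 7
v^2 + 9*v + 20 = (v + 4)*(v + 5)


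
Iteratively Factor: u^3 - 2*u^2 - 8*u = (u + 2)*(u^2 - 4*u) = u*(u + 2)*(u - 4)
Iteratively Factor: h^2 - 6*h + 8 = (h - 2)*(h - 4)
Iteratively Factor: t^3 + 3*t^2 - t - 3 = (t + 3)*(t^2 - 1) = (t + 1)*(t + 3)*(t - 1)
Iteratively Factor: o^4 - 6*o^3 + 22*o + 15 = (o + 1)*(o^3 - 7*o^2 + 7*o + 15) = (o - 3)*(o + 1)*(o^2 - 4*o - 5) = (o - 5)*(o - 3)*(o + 1)*(o + 1)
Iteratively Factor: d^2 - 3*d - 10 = (d - 5)*(d + 2)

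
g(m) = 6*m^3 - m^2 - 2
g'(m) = 18*m^2 - 2*m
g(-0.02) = -2.00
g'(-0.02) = 0.05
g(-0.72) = -4.76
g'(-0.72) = 10.77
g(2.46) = 81.27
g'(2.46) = 104.01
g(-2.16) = -67.13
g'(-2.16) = 88.30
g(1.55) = 17.94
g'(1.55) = 40.14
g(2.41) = 76.18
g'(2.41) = 99.73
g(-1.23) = -14.68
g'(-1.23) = 29.69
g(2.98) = 147.90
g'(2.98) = 153.89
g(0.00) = -2.00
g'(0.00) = 0.00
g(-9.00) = -4457.00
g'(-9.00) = 1476.00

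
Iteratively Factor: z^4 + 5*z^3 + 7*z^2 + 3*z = (z + 1)*(z^3 + 4*z^2 + 3*z) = (z + 1)*(z + 3)*(z^2 + z) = (z + 1)^2*(z + 3)*(z)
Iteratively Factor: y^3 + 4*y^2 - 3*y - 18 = (y - 2)*(y^2 + 6*y + 9) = (y - 2)*(y + 3)*(y + 3)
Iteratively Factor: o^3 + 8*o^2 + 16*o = (o + 4)*(o^2 + 4*o) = (o + 4)^2*(o)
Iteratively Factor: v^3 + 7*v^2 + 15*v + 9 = (v + 1)*(v^2 + 6*v + 9) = (v + 1)*(v + 3)*(v + 3)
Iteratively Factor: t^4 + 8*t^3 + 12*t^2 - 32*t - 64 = (t - 2)*(t^3 + 10*t^2 + 32*t + 32) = (t - 2)*(t + 2)*(t^2 + 8*t + 16) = (t - 2)*(t + 2)*(t + 4)*(t + 4)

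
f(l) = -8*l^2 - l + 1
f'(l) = -16*l - 1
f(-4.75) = -174.75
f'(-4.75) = 75.00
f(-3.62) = -100.22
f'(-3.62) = 56.92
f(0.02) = 0.98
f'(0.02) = -1.32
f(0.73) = -3.99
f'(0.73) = -12.68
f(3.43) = -96.55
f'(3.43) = -55.88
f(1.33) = -14.48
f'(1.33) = -22.28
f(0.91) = -6.53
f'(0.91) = -15.56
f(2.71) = -60.46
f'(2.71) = -44.36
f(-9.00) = -638.00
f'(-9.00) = 143.00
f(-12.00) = -1139.00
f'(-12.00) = 191.00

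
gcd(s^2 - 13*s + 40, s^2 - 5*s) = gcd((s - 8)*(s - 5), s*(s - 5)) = s - 5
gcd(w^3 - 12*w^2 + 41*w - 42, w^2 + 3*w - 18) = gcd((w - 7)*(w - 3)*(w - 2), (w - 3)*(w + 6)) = w - 3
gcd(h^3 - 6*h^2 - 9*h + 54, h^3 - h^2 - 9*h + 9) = h^2 - 9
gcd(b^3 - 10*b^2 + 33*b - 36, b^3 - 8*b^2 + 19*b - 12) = b^2 - 7*b + 12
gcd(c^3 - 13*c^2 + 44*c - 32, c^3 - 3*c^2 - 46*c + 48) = c^2 - 9*c + 8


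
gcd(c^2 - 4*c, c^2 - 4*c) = c^2 - 4*c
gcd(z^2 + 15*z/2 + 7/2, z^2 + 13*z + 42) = z + 7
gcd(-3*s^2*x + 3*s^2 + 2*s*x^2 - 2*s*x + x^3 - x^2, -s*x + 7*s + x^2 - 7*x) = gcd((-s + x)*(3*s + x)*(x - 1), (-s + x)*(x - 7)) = -s + x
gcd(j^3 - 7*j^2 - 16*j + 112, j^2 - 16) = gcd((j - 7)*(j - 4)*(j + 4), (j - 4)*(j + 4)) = j^2 - 16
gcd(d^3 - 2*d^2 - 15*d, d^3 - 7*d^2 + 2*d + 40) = d - 5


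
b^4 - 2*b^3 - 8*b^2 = b^2*(b - 4)*(b + 2)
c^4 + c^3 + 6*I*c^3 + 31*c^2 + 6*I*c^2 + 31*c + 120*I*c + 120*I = (c + 1)*(c - 5*I)*(c + 3*I)*(c + 8*I)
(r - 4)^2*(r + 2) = r^3 - 6*r^2 + 32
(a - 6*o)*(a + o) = a^2 - 5*a*o - 6*o^2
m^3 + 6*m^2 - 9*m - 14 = (m - 2)*(m + 1)*(m + 7)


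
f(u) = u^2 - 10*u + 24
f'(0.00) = -10.00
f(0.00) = 24.00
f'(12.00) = 14.00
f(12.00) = 48.00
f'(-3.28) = -16.56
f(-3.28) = 67.56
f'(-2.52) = -15.04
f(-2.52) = 55.55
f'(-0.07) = -10.14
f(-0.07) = 24.70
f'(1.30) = -7.40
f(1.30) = 12.69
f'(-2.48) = -14.96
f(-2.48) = 54.95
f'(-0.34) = -10.68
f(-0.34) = 27.52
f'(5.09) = 0.18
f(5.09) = -0.99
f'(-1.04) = -12.08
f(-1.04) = 35.48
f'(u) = 2*u - 10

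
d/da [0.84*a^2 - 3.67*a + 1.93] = 1.68*a - 3.67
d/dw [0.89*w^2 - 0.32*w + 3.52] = 1.78*w - 0.32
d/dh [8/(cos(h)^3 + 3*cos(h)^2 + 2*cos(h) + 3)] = 8*(3*cos(h)^2 + 6*cos(h) + 2)*sin(h)/(cos(h)^3 + 3*cos(h)^2 + 2*cos(h) + 3)^2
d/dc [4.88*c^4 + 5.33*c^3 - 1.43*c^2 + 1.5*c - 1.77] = 19.52*c^3 + 15.99*c^2 - 2.86*c + 1.5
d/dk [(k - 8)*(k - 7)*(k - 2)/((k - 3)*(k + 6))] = (k^4 + 6*k^3 - 191*k^2 + 836*k - 1212)/(k^4 + 6*k^3 - 27*k^2 - 108*k + 324)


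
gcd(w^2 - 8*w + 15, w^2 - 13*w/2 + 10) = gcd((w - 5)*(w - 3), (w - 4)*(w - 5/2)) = 1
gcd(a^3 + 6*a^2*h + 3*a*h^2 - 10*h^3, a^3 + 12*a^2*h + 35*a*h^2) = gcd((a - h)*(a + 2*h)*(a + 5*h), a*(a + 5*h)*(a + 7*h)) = a + 5*h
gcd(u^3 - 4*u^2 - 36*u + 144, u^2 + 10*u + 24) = u + 6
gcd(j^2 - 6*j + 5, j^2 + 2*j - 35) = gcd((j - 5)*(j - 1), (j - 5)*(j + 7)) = j - 5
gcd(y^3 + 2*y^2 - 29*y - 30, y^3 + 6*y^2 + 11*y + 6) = y + 1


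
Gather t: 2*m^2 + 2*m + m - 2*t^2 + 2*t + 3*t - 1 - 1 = 2*m^2 + 3*m - 2*t^2 + 5*t - 2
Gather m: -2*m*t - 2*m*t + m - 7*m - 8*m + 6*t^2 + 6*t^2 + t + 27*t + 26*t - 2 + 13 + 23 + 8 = m*(-4*t - 14) + 12*t^2 + 54*t + 42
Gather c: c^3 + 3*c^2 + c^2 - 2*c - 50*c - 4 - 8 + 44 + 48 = c^3 + 4*c^2 - 52*c + 80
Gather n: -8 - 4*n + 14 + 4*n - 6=0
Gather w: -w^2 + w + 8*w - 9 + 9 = -w^2 + 9*w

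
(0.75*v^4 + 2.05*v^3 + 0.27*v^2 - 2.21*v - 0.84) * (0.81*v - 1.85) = 0.6075*v^5 + 0.273*v^4 - 3.5738*v^3 - 2.2896*v^2 + 3.4081*v + 1.554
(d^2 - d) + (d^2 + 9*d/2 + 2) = 2*d^2 + 7*d/2 + 2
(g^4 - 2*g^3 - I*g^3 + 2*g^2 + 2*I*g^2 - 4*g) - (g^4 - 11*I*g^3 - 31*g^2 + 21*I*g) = -2*g^3 + 10*I*g^3 + 33*g^2 + 2*I*g^2 - 4*g - 21*I*g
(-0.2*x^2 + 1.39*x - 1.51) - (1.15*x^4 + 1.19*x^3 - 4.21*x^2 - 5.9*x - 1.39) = -1.15*x^4 - 1.19*x^3 + 4.01*x^2 + 7.29*x - 0.12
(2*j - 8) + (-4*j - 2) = -2*j - 10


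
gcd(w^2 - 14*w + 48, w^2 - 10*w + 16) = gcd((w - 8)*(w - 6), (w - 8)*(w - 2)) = w - 8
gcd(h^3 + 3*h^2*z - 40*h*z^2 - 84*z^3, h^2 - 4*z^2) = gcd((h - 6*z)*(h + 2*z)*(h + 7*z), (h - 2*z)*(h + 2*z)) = h + 2*z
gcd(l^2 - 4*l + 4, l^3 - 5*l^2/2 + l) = l - 2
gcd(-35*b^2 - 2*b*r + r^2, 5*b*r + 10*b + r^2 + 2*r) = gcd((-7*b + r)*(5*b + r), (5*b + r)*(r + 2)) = 5*b + r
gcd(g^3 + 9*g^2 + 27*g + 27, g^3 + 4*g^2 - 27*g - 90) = g + 3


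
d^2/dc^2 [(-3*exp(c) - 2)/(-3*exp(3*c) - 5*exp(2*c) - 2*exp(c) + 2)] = (108*exp(6*c) + 297*exp(5*c) + 333*exp(4*c) + 428*exp(3*c) + 348*exp(2*c) + 100*exp(c) + 20)*exp(c)/(27*exp(9*c) + 135*exp(8*c) + 279*exp(7*c) + 251*exp(6*c) + 6*exp(5*c) - 162*exp(4*c) - 76*exp(3*c) + 36*exp(2*c) + 24*exp(c) - 8)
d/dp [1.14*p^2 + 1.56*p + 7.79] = 2.28*p + 1.56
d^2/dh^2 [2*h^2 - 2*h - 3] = 4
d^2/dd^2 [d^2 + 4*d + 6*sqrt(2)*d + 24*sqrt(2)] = 2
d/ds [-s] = -1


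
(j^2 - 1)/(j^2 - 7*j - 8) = (j - 1)/(j - 8)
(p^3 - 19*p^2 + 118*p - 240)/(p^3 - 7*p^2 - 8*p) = (p^2 - 11*p + 30)/(p*(p + 1))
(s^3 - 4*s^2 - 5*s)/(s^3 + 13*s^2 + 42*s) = (s^2 - 4*s - 5)/(s^2 + 13*s + 42)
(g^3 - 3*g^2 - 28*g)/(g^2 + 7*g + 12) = g*(g - 7)/(g + 3)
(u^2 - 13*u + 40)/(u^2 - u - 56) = (u - 5)/(u + 7)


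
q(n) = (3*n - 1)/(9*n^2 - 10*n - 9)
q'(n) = (10 - 18*n)*(3*n - 1)/(9*n^2 - 10*n - 9)^2 + 3/(9*n^2 - 10*n - 9) = (-27*n^2 + 18*n - 37)/(81*n^4 - 180*n^3 - 62*n^2 + 180*n + 81)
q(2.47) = 0.30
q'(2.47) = -0.35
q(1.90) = 1.05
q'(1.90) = -4.97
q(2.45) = 0.31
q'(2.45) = -0.37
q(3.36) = 0.15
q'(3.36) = -0.08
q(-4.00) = -0.07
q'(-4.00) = -0.02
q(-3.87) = -0.08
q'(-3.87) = -0.02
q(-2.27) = -0.13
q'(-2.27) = -0.06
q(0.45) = -0.03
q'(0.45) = -0.25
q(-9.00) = -0.03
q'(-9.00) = 0.00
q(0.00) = 0.11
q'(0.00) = -0.46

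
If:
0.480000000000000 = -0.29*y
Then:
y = -1.66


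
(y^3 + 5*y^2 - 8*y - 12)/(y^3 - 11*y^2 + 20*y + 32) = (y^2 + 4*y - 12)/(y^2 - 12*y + 32)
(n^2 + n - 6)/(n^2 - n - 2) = (n + 3)/(n + 1)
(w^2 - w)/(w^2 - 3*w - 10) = w*(1 - w)/(-w^2 + 3*w + 10)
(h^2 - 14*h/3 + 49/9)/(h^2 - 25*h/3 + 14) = (h - 7/3)/(h - 6)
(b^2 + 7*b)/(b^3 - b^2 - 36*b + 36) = b*(b + 7)/(b^3 - b^2 - 36*b + 36)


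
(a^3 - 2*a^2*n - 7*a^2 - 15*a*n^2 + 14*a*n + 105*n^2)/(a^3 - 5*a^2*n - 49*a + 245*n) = (a + 3*n)/(a + 7)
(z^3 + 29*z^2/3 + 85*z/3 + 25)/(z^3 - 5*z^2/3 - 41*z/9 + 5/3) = 3*(z^2 + 8*z + 15)/(3*z^2 - 10*z + 3)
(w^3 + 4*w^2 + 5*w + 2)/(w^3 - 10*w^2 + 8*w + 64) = (w^2 + 2*w + 1)/(w^2 - 12*w + 32)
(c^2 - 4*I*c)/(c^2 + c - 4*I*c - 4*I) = c/(c + 1)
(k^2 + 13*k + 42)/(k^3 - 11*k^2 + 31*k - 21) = (k^2 + 13*k + 42)/(k^3 - 11*k^2 + 31*k - 21)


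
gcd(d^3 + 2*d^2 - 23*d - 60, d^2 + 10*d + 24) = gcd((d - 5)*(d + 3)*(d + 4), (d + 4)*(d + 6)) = d + 4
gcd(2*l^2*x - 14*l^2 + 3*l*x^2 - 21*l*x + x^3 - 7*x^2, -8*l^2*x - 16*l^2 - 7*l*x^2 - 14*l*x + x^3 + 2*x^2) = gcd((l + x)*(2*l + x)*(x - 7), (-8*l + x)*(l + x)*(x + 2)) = l + x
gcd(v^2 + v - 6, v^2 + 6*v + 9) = v + 3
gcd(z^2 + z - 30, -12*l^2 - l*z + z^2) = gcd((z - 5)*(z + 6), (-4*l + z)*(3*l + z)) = 1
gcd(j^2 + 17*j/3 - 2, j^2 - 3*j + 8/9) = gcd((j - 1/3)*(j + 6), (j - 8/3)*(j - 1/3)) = j - 1/3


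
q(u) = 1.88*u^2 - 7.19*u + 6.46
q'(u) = 3.76*u - 7.19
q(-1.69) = 23.98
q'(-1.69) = -13.54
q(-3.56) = 55.88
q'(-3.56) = -20.58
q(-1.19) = 17.68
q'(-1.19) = -11.66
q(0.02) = 6.32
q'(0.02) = -7.11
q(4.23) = 9.68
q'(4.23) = 8.71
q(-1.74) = 24.66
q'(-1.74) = -13.73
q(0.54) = 3.13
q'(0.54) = -5.16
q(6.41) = 37.62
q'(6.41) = 16.91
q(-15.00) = 537.31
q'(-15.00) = -63.59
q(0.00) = 6.46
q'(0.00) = -7.19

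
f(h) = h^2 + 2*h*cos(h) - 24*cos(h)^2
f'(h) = -2*h*sin(h) + 2*h + 48*sin(h)*cos(h) + 2*cos(h)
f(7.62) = 60.31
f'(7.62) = 11.70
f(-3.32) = -5.69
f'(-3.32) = -15.81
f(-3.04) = -8.46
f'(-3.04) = -3.84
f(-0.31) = -22.26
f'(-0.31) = -12.85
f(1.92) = -0.44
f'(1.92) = -15.88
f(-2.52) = -5.41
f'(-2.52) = 13.12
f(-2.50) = -5.15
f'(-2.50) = 13.42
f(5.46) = 26.14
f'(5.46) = -3.64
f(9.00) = 44.68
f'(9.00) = -9.26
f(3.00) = -20.46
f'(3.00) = -3.53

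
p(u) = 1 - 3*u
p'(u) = -3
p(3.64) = -9.92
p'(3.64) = -3.00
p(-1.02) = 4.06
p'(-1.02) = -3.00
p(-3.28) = 10.84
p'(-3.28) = -3.00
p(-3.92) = 12.76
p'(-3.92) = -3.00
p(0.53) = -0.59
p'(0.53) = -3.00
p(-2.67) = 9.01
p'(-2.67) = -3.00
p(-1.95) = 6.85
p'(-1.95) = -3.00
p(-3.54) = 11.62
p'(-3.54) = -3.00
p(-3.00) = 10.00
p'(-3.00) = -3.00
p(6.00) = -17.00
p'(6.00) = -3.00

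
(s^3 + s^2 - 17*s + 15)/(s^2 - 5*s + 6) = (s^2 + 4*s - 5)/(s - 2)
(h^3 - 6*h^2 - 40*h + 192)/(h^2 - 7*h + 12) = (h^2 - 2*h - 48)/(h - 3)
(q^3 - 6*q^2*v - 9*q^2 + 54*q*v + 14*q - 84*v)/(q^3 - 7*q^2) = 1 - 6*v/q - 2/q + 12*v/q^2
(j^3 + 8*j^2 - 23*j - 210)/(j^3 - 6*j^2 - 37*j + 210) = (j + 7)/(j - 7)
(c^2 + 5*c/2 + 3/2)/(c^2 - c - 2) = (c + 3/2)/(c - 2)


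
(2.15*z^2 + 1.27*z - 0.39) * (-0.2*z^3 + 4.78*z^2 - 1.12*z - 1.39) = -0.43*z^5 + 10.023*z^4 + 3.7406*z^3 - 6.2751*z^2 - 1.3285*z + 0.5421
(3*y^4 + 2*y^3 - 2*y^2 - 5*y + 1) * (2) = 6*y^4 + 4*y^3 - 4*y^2 - 10*y + 2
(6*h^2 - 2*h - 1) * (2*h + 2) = 12*h^3 + 8*h^2 - 6*h - 2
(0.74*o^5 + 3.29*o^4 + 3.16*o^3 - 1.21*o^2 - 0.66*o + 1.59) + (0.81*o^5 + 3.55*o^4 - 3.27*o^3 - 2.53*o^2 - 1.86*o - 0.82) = 1.55*o^5 + 6.84*o^4 - 0.11*o^3 - 3.74*o^2 - 2.52*o + 0.77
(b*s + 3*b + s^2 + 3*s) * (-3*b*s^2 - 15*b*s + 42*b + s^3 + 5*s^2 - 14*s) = -3*b^2*s^3 - 24*b^2*s^2 - 3*b^2*s + 126*b^2 - 2*b*s^4 - 16*b*s^3 - 2*b*s^2 + 84*b*s + s^5 + 8*s^4 + s^3 - 42*s^2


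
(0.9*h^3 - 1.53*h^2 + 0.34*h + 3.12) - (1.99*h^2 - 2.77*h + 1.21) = 0.9*h^3 - 3.52*h^2 + 3.11*h + 1.91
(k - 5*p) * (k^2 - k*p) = k^3 - 6*k^2*p + 5*k*p^2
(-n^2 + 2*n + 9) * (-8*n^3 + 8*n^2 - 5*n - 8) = 8*n^5 - 24*n^4 - 51*n^3 + 70*n^2 - 61*n - 72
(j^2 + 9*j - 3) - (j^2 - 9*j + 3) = 18*j - 6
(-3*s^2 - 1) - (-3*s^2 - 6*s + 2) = 6*s - 3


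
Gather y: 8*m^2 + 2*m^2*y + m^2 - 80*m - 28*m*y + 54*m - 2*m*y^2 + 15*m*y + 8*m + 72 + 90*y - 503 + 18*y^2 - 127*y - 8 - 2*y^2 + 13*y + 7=9*m^2 - 18*m + y^2*(16 - 2*m) + y*(2*m^2 - 13*m - 24) - 432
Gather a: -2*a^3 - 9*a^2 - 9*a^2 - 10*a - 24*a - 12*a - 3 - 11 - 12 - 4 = -2*a^3 - 18*a^2 - 46*a - 30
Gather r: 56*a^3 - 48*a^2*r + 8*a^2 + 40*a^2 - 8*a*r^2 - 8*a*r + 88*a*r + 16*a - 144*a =56*a^3 + 48*a^2 - 8*a*r^2 - 128*a + r*(-48*a^2 + 80*a)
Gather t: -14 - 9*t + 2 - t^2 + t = -t^2 - 8*t - 12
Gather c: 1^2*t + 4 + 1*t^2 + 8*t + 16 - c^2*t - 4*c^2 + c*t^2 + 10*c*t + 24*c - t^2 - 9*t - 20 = c^2*(-t - 4) + c*(t^2 + 10*t + 24)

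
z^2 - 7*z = z*(z - 7)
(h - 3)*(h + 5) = h^2 + 2*h - 15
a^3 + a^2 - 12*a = a*(a - 3)*(a + 4)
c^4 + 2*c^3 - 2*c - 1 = (c - 1)*(c + 1)^3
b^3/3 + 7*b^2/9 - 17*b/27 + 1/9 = (b/3 + 1)*(b - 1/3)^2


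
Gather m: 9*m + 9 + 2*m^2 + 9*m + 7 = 2*m^2 + 18*m + 16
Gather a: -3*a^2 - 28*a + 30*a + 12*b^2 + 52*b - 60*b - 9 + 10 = -3*a^2 + 2*a + 12*b^2 - 8*b + 1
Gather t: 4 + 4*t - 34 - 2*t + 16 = 2*t - 14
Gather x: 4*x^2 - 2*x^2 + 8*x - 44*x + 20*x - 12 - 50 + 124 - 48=2*x^2 - 16*x + 14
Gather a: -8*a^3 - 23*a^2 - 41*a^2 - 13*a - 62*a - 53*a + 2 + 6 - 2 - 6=-8*a^3 - 64*a^2 - 128*a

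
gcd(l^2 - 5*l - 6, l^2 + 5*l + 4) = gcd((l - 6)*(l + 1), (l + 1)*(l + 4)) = l + 1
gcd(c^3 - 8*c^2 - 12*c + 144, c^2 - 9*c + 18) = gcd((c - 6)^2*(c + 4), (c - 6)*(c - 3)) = c - 6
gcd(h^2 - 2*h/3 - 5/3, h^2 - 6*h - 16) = 1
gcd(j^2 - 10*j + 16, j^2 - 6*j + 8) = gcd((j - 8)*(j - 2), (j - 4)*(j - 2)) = j - 2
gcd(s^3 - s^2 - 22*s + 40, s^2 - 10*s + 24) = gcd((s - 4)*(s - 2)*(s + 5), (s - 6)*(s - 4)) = s - 4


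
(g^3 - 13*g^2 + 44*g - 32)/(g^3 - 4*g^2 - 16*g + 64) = (g^2 - 9*g + 8)/(g^2 - 16)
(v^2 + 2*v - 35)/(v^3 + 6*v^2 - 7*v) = (v - 5)/(v*(v - 1))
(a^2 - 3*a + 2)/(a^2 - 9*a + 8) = (a - 2)/(a - 8)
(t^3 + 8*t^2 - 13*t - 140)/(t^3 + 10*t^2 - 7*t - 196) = (t + 5)/(t + 7)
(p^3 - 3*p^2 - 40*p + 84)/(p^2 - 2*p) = p - 1 - 42/p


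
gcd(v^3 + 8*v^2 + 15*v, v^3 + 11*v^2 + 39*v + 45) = v^2 + 8*v + 15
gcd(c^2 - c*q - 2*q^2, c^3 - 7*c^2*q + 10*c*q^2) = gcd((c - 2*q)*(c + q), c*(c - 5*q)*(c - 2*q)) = -c + 2*q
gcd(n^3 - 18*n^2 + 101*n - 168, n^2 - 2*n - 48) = n - 8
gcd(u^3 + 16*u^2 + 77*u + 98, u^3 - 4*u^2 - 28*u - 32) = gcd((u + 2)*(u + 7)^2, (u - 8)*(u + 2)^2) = u + 2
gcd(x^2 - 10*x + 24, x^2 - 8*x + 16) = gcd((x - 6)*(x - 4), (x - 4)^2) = x - 4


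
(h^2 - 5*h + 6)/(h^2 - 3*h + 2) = (h - 3)/(h - 1)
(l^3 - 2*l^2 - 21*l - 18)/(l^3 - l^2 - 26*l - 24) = (l + 3)/(l + 4)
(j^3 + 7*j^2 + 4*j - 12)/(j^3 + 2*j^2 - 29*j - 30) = (j^2 + j - 2)/(j^2 - 4*j - 5)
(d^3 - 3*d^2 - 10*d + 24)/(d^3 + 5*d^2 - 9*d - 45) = (d^2 - 6*d + 8)/(d^2 + 2*d - 15)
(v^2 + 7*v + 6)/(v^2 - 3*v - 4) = (v + 6)/(v - 4)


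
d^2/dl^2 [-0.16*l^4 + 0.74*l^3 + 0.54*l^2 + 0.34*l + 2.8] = -1.92*l^2 + 4.44*l + 1.08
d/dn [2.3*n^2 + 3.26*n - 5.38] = 4.6*n + 3.26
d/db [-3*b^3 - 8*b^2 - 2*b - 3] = -9*b^2 - 16*b - 2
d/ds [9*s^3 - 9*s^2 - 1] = 9*s*(3*s - 2)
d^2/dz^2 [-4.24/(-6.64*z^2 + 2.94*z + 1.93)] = (373.879808*z^2 - 165.543168*z - 4.24*(13.28*z - 2.94)*(26.56*z - 5.88) - 108.672896)/(-6.64*z^2 + 2.94*z + 1.93)^3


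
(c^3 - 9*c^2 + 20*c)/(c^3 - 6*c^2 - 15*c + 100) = c*(c - 4)/(c^2 - c - 20)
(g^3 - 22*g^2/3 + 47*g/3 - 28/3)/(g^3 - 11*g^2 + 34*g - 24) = (g - 7/3)/(g - 6)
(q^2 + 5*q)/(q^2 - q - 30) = q/(q - 6)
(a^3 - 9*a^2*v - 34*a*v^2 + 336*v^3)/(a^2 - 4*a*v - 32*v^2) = (a^2 - a*v - 42*v^2)/(a + 4*v)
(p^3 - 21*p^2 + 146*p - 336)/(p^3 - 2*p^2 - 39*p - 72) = (p^2 - 13*p + 42)/(p^2 + 6*p + 9)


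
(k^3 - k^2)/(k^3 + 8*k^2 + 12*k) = k*(k - 1)/(k^2 + 8*k + 12)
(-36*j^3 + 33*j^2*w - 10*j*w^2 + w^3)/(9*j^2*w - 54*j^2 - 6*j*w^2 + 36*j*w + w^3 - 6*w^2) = (-4*j + w)/(w - 6)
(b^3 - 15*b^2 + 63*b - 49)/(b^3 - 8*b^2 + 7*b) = (b - 7)/b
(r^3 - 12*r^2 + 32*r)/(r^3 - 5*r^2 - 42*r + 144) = r*(r - 4)/(r^2 + 3*r - 18)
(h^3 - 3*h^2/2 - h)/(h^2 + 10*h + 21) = h*(2*h^2 - 3*h - 2)/(2*(h^2 + 10*h + 21))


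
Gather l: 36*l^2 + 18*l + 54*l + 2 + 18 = 36*l^2 + 72*l + 20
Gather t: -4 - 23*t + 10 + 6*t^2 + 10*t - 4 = 6*t^2 - 13*t + 2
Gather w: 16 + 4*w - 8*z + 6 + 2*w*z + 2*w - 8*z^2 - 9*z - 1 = w*(2*z + 6) - 8*z^2 - 17*z + 21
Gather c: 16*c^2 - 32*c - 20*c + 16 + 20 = 16*c^2 - 52*c + 36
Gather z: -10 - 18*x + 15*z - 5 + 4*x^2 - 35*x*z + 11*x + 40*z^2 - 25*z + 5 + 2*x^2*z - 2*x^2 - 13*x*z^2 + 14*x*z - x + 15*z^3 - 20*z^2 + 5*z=2*x^2 - 8*x + 15*z^3 + z^2*(20 - 13*x) + z*(2*x^2 - 21*x - 5) - 10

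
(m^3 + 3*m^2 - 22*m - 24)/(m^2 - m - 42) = (m^2 - 3*m - 4)/(m - 7)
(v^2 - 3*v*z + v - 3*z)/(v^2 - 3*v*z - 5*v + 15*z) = (v + 1)/(v - 5)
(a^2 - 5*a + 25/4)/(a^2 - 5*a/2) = (a - 5/2)/a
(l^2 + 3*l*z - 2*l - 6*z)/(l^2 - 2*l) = (l + 3*z)/l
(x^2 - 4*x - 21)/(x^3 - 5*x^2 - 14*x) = (x + 3)/(x*(x + 2))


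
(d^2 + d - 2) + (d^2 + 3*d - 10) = 2*d^2 + 4*d - 12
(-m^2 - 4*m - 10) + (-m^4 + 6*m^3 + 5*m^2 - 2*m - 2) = -m^4 + 6*m^3 + 4*m^2 - 6*m - 12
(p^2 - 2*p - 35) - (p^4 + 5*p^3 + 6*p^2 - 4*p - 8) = -p^4 - 5*p^3 - 5*p^2 + 2*p - 27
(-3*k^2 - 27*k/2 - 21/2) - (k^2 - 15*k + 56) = -4*k^2 + 3*k/2 - 133/2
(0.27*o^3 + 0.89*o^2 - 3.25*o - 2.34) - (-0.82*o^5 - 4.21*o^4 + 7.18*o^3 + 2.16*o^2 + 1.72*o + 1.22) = 0.82*o^5 + 4.21*o^4 - 6.91*o^3 - 1.27*o^2 - 4.97*o - 3.56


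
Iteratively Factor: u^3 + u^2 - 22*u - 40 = (u + 4)*(u^2 - 3*u - 10) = (u - 5)*(u + 4)*(u + 2)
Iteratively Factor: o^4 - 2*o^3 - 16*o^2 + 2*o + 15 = (o - 5)*(o^3 + 3*o^2 - o - 3) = (o - 5)*(o + 3)*(o^2 - 1) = (o - 5)*(o - 1)*(o + 3)*(o + 1)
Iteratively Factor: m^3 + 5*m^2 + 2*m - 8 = (m + 2)*(m^2 + 3*m - 4) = (m - 1)*(m + 2)*(m + 4)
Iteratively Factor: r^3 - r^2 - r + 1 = (r - 1)*(r^2 - 1) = (r - 1)^2*(r + 1)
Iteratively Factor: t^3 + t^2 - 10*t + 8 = (t - 1)*(t^2 + 2*t - 8) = (t - 1)*(t + 4)*(t - 2)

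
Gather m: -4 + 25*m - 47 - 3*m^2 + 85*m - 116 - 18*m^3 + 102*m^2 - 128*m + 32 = -18*m^3 + 99*m^2 - 18*m - 135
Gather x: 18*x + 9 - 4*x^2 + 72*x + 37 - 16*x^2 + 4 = -20*x^2 + 90*x + 50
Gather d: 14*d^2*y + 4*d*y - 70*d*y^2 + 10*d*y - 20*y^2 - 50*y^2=14*d^2*y + d*(-70*y^2 + 14*y) - 70*y^2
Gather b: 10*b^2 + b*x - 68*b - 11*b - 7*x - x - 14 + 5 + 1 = 10*b^2 + b*(x - 79) - 8*x - 8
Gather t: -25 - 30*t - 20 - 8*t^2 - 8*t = -8*t^2 - 38*t - 45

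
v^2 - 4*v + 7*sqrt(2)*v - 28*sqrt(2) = (v - 4)*(v + 7*sqrt(2))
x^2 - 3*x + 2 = (x - 2)*(x - 1)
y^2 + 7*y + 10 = (y + 2)*(y + 5)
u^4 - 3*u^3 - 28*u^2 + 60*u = u*(u - 6)*(u - 2)*(u + 5)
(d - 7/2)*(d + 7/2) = d^2 - 49/4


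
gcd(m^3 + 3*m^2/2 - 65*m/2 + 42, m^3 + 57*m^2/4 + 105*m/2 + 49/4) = m + 7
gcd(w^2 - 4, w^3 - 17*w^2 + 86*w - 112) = w - 2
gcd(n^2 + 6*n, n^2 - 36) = n + 6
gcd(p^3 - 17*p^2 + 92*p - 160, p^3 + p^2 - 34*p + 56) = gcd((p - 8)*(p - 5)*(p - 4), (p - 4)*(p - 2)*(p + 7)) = p - 4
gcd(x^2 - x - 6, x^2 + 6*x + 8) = x + 2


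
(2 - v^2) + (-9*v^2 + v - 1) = -10*v^2 + v + 1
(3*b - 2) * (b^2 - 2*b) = 3*b^3 - 8*b^2 + 4*b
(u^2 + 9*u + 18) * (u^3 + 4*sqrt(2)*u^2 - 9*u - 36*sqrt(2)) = u^5 + 4*sqrt(2)*u^4 + 9*u^4 + 9*u^3 + 36*sqrt(2)*u^3 - 81*u^2 + 36*sqrt(2)*u^2 - 324*sqrt(2)*u - 162*u - 648*sqrt(2)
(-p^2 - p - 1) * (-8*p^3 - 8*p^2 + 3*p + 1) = 8*p^5 + 16*p^4 + 13*p^3 + 4*p^2 - 4*p - 1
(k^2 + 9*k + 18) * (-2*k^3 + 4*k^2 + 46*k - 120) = -2*k^5 - 14*k^4 + 46*k^3 + 366*k^2 - 252*k - 2160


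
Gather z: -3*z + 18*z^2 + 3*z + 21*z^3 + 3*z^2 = 21*z^3 + 21*z^2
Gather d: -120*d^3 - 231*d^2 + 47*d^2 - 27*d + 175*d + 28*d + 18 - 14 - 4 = -120*d^3 - 184*d^2 + 176*d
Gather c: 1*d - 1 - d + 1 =0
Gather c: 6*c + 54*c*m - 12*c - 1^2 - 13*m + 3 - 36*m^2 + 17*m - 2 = c*(54*m - 6) - 36*m^2 + 4*m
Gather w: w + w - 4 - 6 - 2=2*w - 12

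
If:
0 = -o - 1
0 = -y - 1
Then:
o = -1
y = -1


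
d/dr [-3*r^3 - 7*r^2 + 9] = r*(-9*r - 14)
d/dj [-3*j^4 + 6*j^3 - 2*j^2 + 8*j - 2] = -12*j^3 + 18*j^2 - 4*j + 8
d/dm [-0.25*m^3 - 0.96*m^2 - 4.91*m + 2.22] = -0.75*m^2 - 1.92*m - 4.91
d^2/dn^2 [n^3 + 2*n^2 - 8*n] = 6*n + 4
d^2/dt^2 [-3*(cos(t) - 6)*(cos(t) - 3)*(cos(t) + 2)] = 9*cos(t)/4 - 42*cos(2*t) + 27*cos(3*t)/4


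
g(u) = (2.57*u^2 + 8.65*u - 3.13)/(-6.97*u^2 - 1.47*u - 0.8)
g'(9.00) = 0.01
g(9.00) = -0.49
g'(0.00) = -18.00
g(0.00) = 3.91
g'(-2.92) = 0.19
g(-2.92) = 0.12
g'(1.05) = 0.01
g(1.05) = -0.88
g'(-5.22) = 0.05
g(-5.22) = -0.12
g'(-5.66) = 0.04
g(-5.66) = -0.14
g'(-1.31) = 1.26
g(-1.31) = 0.93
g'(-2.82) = 0.21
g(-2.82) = 0.14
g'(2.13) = 0.11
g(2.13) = -0.76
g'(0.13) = -13.64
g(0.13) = 1.77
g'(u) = (5.14*u + 8.65)/(-6.97*u^2 - 1.47*u - 0.8) + (13.94*u + 1.47)*(2.57*u^2 + 8.65*u - 3.13)/(-6.97*u^2 - 1.47*u - 0.8)^2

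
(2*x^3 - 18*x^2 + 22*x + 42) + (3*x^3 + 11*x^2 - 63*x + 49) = 5*x^3 - 7*x^2 - 41*x + 91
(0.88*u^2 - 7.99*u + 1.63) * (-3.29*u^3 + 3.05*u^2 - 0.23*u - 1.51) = -2.8952*u^5 + 28.9711*u^4 - 29.9346*u^3 + 5.4804*u^2 + 11.69*u - 2.4613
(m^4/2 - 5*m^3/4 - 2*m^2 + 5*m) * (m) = m^5/2 - 5*m^4/4 - 2*m^3 + 5*m^2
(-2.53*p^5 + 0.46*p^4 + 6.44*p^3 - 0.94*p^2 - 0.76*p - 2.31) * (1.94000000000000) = -4.9082*p^5 + 0.8924*p^4 + 12.4936*p^3 - 1.8236*p^2 - 1.4744*p - 4.4814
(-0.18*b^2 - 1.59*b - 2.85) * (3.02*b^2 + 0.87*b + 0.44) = -0.5436*b^4 - 4.9584*b^3 - 10.0695*b^2 - 3.1791*b - 1.254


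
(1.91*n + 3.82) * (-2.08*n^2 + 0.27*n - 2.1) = -3.9728*n^3 - 7.4299*n^2 - 2.9796*n - 8.022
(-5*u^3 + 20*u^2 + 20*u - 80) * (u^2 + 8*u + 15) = -5*u^5 - 20*u^4 + 105*u^3 + 380*u^2 - 340*u - 1200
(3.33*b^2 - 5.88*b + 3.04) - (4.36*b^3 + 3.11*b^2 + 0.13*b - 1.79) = -4.36*b^3 + 0.22*b^2 - 6.01*b + 4.83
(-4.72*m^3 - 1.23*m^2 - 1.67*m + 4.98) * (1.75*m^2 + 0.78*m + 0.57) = -8.26*m^5 - 5.8341*m^4 - 6.5723*m^3 + 6.7113*m^2 + 2.9325*m + 2.8386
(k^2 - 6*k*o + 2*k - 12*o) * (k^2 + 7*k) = k^4 - 6*k^3*o + 9*k^3 - 54*k^2*o + 14*k^2 - 84*k*o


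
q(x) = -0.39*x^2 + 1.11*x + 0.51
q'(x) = 1.11 - 0.78*x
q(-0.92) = -0.84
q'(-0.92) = 1.83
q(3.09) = 0.22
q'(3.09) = -1.30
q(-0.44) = -0.05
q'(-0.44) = 1.45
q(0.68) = 1.08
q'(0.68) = 0.58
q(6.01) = -6.91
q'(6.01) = -3.58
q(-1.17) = -1.32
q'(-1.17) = 2.02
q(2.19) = 1.07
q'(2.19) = -0.60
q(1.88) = 1.22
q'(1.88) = -0.36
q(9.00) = -21.09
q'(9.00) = -5.91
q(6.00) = -6.87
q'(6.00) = -3.57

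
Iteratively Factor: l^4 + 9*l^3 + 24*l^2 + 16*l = (l)*(l^3 + 9*l^2 + 24*l + 16) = l*(l + 1)*(l^2 + 8*l + 16) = l*(l + 1)*(l + 4)*(l + 4)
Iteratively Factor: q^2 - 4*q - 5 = (q - 5)*(q + 1)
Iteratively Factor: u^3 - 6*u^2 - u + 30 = (u + 2)*(u^2 - 8*u + 15) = (u - 3)*(u + 2)*(u - 5)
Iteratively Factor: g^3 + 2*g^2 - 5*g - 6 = (g - 2)*(g^2 + 4*g + 3) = (g - 2)*(g + 3)*(g + 1)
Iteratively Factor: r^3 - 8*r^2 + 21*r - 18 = (r - 3)*(r^2 - 5*r + 6) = (r - 3)*(r - 2)*(r - 3)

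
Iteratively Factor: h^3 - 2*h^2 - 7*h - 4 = (h + 1)*(h^2 - 3*h - 4) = (h + 1)^2*(h - 4)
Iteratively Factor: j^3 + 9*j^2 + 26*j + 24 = (j + 4)*(j^2 + 5*j + 6) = (j + 3)*(j + 4)*(j + 2)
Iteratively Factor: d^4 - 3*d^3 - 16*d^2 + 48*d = (d - 3)*(d^3 - 16*d) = (d - 4)*(d - 3)*(d^2 + 4*d) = d*(d - 4)*(d - 3)*(d + 4)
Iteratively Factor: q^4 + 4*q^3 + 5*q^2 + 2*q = (q + 1)*(q^3 + 3*q^2 + 2*q) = q*(q + 1)*(q^2 + 3*q + 2) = q*(q + 1)^2*(q + 2)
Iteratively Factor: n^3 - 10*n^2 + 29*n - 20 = (n - 1)*(n^2 - 9*n + 20) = (n - 5)*(n - 1)*(n - 4)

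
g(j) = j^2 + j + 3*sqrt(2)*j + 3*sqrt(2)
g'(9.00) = 23.24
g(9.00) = 132.43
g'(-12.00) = -18.76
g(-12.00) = 85.33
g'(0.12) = 5.48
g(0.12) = 4.89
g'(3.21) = 11.66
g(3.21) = 31.38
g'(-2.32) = 0.60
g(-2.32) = -2.54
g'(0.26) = 5.76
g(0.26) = 5.67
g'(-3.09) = -0.94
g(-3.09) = -2.41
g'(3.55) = 12.34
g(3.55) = 35.46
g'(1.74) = 8.72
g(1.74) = 16.39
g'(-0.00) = 5.24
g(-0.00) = 4.24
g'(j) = 2*j + 1 + 3*sqrt(2)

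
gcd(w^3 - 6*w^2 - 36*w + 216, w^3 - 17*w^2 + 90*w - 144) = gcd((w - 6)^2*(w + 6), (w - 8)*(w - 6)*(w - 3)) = w - 6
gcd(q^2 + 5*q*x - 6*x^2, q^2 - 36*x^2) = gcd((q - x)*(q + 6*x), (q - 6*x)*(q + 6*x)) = q + 6*x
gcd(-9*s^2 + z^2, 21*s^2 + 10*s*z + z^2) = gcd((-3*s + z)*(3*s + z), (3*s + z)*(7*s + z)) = 3*s + z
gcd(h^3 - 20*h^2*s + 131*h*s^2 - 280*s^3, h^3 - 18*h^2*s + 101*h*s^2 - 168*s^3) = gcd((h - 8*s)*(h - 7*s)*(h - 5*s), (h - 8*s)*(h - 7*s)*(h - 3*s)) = h^2 - 15*h*s + 56*s^2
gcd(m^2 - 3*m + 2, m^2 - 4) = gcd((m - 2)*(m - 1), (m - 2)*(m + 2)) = m - 2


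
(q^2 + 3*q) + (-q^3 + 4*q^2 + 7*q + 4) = -q^3 + 5*q^2 + 10*q + 4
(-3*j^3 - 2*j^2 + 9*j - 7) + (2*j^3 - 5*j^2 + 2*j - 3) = -j^3 - 7*j^2 + 11*j - 10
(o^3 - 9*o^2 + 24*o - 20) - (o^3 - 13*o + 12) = -9*o^2 + 37*o - 32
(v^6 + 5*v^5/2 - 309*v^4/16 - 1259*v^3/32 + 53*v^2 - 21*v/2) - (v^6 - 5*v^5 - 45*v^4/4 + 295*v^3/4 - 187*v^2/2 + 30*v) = 15*v^5/2 - 129*v^4/16 - 3619*v^3/32 + 293*v^2/2 - 81*v/2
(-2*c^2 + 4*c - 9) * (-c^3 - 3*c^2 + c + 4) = 2*c^5 + 2*c^4 - 5*c^3 + 23*c^2 + 7*c - 36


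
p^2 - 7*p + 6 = (p - 6)*(p - 1)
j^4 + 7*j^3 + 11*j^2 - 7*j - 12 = (j - 1)*(j + 1)*(j + 3)*(j + 4)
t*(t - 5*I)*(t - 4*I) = t^3 - 9*I*t^2 - 20*t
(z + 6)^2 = z^2 + 12*z + 36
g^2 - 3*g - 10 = (g - 5)*(g + 2)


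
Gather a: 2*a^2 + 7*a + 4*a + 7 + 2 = 2*a^2 + 11*a + 9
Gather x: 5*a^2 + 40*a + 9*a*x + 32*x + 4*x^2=5*a^2 + 40*a + 4*x^2 + x*(9*a + 32)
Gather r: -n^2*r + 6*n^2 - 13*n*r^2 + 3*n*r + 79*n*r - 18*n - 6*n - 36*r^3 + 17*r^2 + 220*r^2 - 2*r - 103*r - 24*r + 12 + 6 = 6*n^2 - 24*n - 36*r^3 + r^2*(237 - 13*n) + r*(-n^2 + 82*n - 129) + 18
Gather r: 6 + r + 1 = r + 7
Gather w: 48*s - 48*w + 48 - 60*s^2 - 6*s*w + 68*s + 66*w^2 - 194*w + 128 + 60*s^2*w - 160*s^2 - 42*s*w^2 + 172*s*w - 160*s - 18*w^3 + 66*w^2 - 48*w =-220*s^2 - 44*s - 18*w^3 + w^2*(132 - 42*s) + w*(60*s^2 + 166*s - 290) + 176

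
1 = 1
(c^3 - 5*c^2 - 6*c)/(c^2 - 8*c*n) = (c^2 - 5*c - 6)/(c - 8*n)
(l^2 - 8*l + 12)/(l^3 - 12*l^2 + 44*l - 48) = 1/(l - 4)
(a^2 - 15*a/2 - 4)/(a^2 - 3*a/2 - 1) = (a - 8)/(a - 2)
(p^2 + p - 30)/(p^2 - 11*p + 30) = (p + 6)/(p - 6)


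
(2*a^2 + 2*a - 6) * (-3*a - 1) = -6*a^3 - 8*a^2 + 16*a + 6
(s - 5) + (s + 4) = 2*s - 1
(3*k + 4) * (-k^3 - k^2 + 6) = -3*k^4 - 7*k^3 - 4*k^2 + 18*k + 24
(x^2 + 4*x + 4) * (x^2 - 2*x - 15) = x^4 + 2*x^3 - 19*x^2 - 68*x - 60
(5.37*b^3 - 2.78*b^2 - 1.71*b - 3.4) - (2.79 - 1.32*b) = 5.37*b^3 - 2.78*b^2 - 0.39*b - 6.19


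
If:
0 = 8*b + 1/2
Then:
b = -1/16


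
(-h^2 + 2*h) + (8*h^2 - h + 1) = 7*h^2 + h + 1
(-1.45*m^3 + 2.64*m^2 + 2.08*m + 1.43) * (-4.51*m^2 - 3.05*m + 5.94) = 6.5395*m^5 - 7.4839*m^4 - 26.0458*m^3 + 2.8883*m^2 + 7.9937*m + 8.4942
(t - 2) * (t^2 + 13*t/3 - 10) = t^3 + 7*t^2/3 - 56*t/3 + 20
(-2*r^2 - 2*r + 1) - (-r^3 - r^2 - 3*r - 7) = r^3 - r^2 + r + 8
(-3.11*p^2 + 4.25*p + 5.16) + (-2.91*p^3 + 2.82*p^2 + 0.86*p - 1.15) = -2.91*p^3 - 0.29*p^2 + 5.11*p + 4.01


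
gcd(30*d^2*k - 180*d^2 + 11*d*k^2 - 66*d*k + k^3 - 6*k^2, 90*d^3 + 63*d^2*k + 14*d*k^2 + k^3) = 30*d^2 + 11*d*k + k^2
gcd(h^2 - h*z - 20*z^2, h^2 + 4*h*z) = h + 4*z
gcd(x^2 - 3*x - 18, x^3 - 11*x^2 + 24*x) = 1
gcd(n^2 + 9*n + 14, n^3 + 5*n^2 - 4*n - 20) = n + 2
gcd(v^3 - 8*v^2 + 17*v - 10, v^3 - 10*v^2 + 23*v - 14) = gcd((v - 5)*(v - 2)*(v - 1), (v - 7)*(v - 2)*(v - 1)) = v^2 - 3*v + 2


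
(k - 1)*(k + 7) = k^2 + 6*k - 7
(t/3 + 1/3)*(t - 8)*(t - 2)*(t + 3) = t^4/3 - 2*t^3 - 7*t^2 + 34*t/3 + 16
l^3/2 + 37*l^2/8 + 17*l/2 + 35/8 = (l/2 + 1/2)*(l + 5/4)*(l + 7)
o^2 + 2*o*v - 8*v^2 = (o - 2*v)*(o + 4*v)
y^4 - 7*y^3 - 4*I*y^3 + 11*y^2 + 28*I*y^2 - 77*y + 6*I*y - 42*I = (y - 7)*(y - 6*I)*(y + I)^2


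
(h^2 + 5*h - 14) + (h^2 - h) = 2*h^2 + 4*h - 14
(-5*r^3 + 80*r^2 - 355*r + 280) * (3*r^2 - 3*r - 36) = -15*r^5 + 255*r^4 - 1125*r^3 - 975*r^2 + 11940*r - 10080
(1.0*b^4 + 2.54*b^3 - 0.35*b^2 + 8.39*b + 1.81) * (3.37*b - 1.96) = 3.37*b^5 + 6.5998*b^4 - 6.1579*b^3 + 28.9603*b^2 - 10.3447*b - 3.5476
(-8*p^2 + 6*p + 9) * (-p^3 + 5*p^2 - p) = 8*p^5 - 46*p^4 + 29*p^3 + 39*p^2 - 9*p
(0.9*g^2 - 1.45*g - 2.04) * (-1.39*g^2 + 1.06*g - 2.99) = -1.251*g^4 + 2.9695*g^3 - 1.3924*g^2 + 2.1731*g + 6.0996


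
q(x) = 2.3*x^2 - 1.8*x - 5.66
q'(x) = 4.6*x - 1.8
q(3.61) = 17.82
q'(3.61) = 14.81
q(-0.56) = -3.93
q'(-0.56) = -4.38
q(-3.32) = 25.67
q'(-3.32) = -17.07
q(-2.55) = 13.89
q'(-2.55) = -13.53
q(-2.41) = 12.04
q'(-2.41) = -12.89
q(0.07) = -5.77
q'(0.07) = -1.48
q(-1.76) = 4.63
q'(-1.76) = -9.90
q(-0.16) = -5.31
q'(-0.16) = -2.54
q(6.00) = 66.34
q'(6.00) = 25.80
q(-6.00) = 87.94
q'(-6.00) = -29.40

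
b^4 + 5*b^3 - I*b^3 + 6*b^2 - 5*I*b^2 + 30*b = b*(b + 5)*(b - 3*I)*(b + 2*I)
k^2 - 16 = (k - 4)*(k + 4)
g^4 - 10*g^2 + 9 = (g - 3)*(g - 1)*(g + 1)*(g + 3)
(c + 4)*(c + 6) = c^2 + 10*c + 24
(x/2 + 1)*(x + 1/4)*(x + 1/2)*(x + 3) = x^4/2 + 23*x^3/8 + 79*x^2/16 + 41*x/16 + 3/8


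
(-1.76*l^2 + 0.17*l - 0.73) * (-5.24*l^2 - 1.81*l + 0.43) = 9.2224*l^4 + 2.2948*l^3 + 2.7607*l^2 + 1.3944*l - 0.3139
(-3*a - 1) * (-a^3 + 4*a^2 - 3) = 3*a^4 - 11*a^3 - 4*a^2 + 9*a + 3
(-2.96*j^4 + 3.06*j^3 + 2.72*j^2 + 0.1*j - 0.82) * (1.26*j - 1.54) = -3.7296*j^5 + 8.414*j^4 - 1.2852*j^3 - 4.0628*j^2 - 1.1872*j + 1.2628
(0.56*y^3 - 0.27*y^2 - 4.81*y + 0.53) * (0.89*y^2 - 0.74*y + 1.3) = 0.4984*y^5 - 0.6547*y^4 - 3.3531*y^3 + 3.6801*y^2 - 6.6452*y + 0.689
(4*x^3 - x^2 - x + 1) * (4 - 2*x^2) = -8*x^5 + 2*x^4 + 18*x^3 - 6*x^2 - 4*x + 4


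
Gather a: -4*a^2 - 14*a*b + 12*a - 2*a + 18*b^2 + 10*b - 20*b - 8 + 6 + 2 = -4*a^2 + a*(10 - 14*b) + 18*b^2 - 10*b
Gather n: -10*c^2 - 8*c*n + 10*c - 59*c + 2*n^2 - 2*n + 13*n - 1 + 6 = -10*c^2 - 49*c + 2*n^2 + n*(11 - 8*c) + 5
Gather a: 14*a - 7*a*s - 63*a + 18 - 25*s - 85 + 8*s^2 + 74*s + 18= a*(-7*s - 49) + 8*s^2 + 49*s - 49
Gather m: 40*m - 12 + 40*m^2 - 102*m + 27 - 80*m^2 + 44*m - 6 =-40*m^2 - 18*m + 9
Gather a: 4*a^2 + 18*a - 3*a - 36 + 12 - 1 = 4*a^2 + 15*a - 25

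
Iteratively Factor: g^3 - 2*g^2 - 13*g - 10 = (g + 2)*(g^2 - 4*g - 5) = (g + 1)*(g + 2)*(g - 5)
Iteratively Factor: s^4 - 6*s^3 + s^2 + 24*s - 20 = (s - 5)*(s^3 - s^2 - 4*s + 4) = (s - 5)*(s + 2)*(s^2 - 3*s + 2) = (s - 5)*(s - 2)*(s + 2)*(s - 1)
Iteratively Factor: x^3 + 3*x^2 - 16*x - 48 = (x - 4)*(x^2 + 7*x + 12) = (x - 4)*(x + 4)*(x + 3)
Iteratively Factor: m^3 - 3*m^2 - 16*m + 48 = (m - 4)*(m^2 + m - 12) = (m - 4)*(m + 4)*(m - 3)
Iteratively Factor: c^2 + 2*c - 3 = (c + 3)*(c - 1)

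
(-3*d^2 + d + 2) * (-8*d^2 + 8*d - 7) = 24*d^4 - 32*d^3 + 13*d^2 + 9*d - 14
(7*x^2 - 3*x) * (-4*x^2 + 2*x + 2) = -28*x^4 + 26*x^3 + 8*x^2 - 6*x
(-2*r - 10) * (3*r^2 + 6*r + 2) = -6*r^3 - 42*r^2 - 64*r - 20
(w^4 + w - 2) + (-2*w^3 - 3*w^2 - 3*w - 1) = w^4 - 2*w^3 - 3*w^2 - 2*w - 3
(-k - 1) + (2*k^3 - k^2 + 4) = 2*k^3 - k^2 - k + 3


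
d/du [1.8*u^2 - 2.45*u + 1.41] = 3.6*u - 2.45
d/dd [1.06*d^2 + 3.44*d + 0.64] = 2.12*d + 3.44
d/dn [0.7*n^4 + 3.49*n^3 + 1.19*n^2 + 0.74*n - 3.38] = 2.8*n^3 + 10.47*n^2 + 2.38*n + 0.74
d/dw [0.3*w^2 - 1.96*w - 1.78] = 0.6*w - 1.96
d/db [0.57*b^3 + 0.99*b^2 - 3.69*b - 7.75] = 1.71*b^2 + 1.98*b - 3.69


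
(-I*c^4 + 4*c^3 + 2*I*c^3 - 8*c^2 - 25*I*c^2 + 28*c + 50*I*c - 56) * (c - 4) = -I*c^5 + 4*c^4 + 6*I*c^4 - 24*c^3 - 33*I*c^3 + 60*c^2 + 150*I*c^2 - 168*c - 200*I*c + 224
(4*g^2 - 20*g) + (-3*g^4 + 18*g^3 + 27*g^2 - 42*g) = -3*g^4 + 18*g^3 + 31*g^2 - 62*g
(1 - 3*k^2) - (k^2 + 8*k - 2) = -4*k^2 - 8*k + 3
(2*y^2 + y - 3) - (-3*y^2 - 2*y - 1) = 5*y^2 + 3*y - 2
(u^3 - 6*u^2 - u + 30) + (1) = u^3 - 6*u^2 - u + 31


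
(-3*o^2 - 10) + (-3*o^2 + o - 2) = -6*o^2 + o - 12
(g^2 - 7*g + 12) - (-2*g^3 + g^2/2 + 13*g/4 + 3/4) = 2*g^3 + g^2/2 - 41*g/4 + 45/4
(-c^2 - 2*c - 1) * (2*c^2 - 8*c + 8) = -2*c^4 + 4*c^3 + 6*c^2 - 8*c - 8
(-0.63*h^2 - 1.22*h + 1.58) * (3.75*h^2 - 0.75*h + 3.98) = -2.3625*h^4 - 4.1025*h^3 + 4.3326*h^2 - 6.0406*h + 6.2884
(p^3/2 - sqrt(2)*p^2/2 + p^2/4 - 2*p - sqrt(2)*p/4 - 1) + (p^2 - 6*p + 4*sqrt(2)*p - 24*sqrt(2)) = p^3/2 - sqrt(2)*p^2/2 + 5*p^2/4 - 8*p + 15*sqrt(2)*p/4 - 24*sqrt(2) - 1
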